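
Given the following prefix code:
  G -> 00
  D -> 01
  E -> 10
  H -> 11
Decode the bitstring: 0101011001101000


Decoding step by step:
Bits 01 -> D
Bits 01 -> D
Bits 01 -> D
Bits 10 -> E
Bits 01 -> D
Bits 10 -> E
Bits 10 -> E
Bits 00 -> G


Decoded message: DDDEDEEG


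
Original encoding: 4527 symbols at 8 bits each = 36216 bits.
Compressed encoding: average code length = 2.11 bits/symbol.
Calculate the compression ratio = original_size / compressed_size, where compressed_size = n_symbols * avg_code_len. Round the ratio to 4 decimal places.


original_size = n_symbols * orig_bits = 4527 * 8 = 36216 bits
compressed_size = n_symbols * avg_code_len = 4527 * 2.11 = 9551.97 bits
ratio = original_size / compressed_size = 36216 / 9551.97 = 3.7915

Compression ratio = 3.7915


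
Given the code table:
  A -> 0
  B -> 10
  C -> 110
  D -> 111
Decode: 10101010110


Decoding:
10 -> B
10 -> B
10 -> B
10 -> B
110 -> C


Result: BBBBC


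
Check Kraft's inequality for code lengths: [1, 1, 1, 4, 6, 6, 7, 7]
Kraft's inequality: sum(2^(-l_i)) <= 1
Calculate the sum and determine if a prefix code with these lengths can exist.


Sum = 2^(-1) + 2^(-1) + 2^(-1) + 2^(-4) + 2^(-6) + 2^(-6) + 2^(-7) + 2^(-7)
    = 0.5 + 0.5 + 0.5 + 0.0625 + 0.015625 + 0.015625 + 0.0078125 + 0.0078125
    = 206/128 = 1.609375
Since 1.609375 > 1, Kraft's inequality is NOT satisfied.
A prefix code with these lengths CANNOT exist.

Kraft sum = 1.609375. Not satisfied.


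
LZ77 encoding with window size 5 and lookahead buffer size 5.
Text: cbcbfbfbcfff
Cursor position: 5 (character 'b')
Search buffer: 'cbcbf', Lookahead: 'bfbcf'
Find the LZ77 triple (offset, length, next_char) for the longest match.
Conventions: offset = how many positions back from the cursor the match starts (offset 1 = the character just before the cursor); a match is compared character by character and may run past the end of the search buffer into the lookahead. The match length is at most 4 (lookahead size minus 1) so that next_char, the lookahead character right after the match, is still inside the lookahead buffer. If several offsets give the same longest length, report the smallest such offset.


Try each offset into the search buffer:
  offset=1 (pos 4, char 'f'): match length 0
  offset=2 (pos 3, char 'b'): match length 3
  offset=3 (pos 2, char 'c'): match length 0
  offset=4 (pos 1, char 'b'): match length 1
  offset=5 (pos 0, char 'c'): match length 0
Longest match has length 3 at offset 2.
next_char = character at position 5 + 3 = 8 -> 'c'

Best match: offset=2, length=3 (matching 'bfb' starting at position 3)
LZ77 triple: (2, 3, 'c')


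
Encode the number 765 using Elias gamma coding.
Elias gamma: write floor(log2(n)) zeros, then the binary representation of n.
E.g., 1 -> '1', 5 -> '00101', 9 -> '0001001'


num_bits = floor(log2(765)) + 1 = 10
leading_zeros = num_bits - 1 = 9
binary(765) = 1011111101

Elias gamma(765) = '000000000' + '1011111101' = 0000000001011111101 (19 bits)


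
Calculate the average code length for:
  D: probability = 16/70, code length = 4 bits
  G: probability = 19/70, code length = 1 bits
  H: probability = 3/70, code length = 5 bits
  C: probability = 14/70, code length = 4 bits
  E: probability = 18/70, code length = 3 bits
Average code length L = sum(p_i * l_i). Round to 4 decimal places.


Weighted contributions p_i * l_i:
  D: (16/70) * 4 = 64/70
  G: (19/70) * 1 = 19/70
  H: (3/70) * 5 = 15/70
  C: (14/70) * 4 = 56/70
  E: (18/70) * 3 = 54/70
Sum = (64 + 19 + 15 + 56 + 54)/70 = 208/70

L = 208/70 = 2.9714 bits/symbol


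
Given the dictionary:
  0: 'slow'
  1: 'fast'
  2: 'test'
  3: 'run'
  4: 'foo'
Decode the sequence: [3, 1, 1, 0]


Look up each index in the dictionary:
  3 -> 'run'
  1 -> 'fast'
  1 -> 'fast'
  0 -> 'slow'

Decoded: "run fast fast slow"


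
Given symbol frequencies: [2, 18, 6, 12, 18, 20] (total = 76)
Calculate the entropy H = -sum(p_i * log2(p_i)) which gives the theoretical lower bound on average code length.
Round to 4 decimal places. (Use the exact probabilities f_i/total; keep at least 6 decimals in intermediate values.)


Per-symbol terms -p_i * log2(p_i) with p_i = f_i/76:
  p = 2/76 = 0.026316: log2(p) = -5.247928, -p*log2(p) = 0.138103
  p = 18/76 = 0.236842: log2(p) = -2.078003, -p*log2(p) = 0.492158
  p = 6/76 = 0.078947: log2(p) = -3.662965, -p*log2(p) = 0.289181
  p = 12/76 = 0.157895: log2(p) = -2.662965, -p*log2(p) = 0.420468
  p = 18/76 = 0.236842: log2(p) = -2.078003, -p*log2(p) = 0.492158
  p = 20/76 = 0.263158: log2(p) = -1.925999, -p*log2(p) = 0.506842
H = 0.138103 + 0.492158 + 0.289181 + 0.420468 + 0.492158 + 0.506842 = 2.338910

H = 2.3389 bits/symbol


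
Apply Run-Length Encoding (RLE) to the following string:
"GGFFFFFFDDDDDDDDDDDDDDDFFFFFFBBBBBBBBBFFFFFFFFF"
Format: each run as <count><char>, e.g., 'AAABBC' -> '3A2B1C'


Scanning runs left to right:
  i=0: run of 'G' x 2 -> '2G'
  i=2: run of 'F' x 6 -> '6F'
  i=8: run of 'D' x 15 -> '15D'
  i=23: run of 'F' x 6 -> '6F'
  i=29: run of 'B' x 9 -> '9B'
  i=38: run of 'F' x 9 -> '9F'

RLE = 2G6F15D6F9B9F


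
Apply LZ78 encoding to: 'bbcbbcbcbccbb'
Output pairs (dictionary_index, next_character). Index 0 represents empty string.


LZ78 encoding steps:
Dictionary: {0: ''}
Step 1: w='' (idx 0), next='b' -> output (0, 'b'), add 'b' as idx 1
Step 2: w='b' (idx 1), next='c' -> output (1, 'c'), add 'bc' as idx 2
Step 3: w='b' (idx 1), next='b' -> output (1, 'b'), add 'bb' as idx 3
Step 4: w='' (idx 0), next='c' -> output (0, 'c'), add 'c' as idx 4
Step 5: w='bc' (idx 2), next='b' -> output (2, 'b'), add 'bcb' as idx 5
Step 6: w='c' (idx 4), next='c' -> output (4, 'c'), add 'cc' as idx 6
Step 7: w='bb' (idx 3), end of input -> output (3, '')


Encoded: [(0, 'b'), (1, 'c'), (1, 'b'), (0, 'c'), (2, 'b'), (4, 'c'), (3, '')]


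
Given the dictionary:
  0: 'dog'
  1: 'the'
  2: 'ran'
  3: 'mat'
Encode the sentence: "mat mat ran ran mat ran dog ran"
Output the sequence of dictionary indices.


Look up each word in the dictionary:
  'mat' -> 3
  'mat' -> 3
  'ran' -> 2
  'ran' -> 2
  'mat' -> 3
  'ran' -> 2
  'dog' -> 0
  'ran' -> 2

Encoded: [3, 3, 2, 2, 3, 2, 0, 2]


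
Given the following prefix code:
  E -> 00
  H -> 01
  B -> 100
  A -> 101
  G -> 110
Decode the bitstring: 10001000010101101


Decoding step by step:
Bits 100 -> B
Bits 01 -> H
Bits 00 -> E
Bits 00 -> E
Bits 101 -> A
Bits 01 -> H
Bits 101 -> A


Decoded message: BHEEAHA


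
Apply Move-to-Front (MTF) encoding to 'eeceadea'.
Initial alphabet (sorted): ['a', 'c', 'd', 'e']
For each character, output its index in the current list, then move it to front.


MTF encoding:
'e': index 3 in ['a', 'c', 'd', 'e'] -> ['e', 'a', 'c', 'd']
'e': index 0 in ['e', 'a', 'c', 'd'] -> ['e', 'a', 'c', 'd']
'c': index 2 in ['e', 'a', 'c', 'd'] -> ['c', 'e', 'a', 'd']
'e': index 1 in ['c', 'e', 'a', 'd'] -> ['e', 'c', 'a', 'd']
'a': index 2 in ['e', 'c', 'a', 'd'] -> ['a', 'e', 'c', 'd']
'd': index 3 in ['a', 'e', 'c', 'd'] -> ['d', 'a', 'e', 'c']
'e': index 2 in ['d', 'a', 'e', 'c'] -> ['e', 'd', 'a', 'c']
'a': index 2 in ['e', 'd', 'a', 'c'] -> ['a', 'e', 'd', 'c']


Output: [3, 0, 2, 1, 2, 3, 2, 2]


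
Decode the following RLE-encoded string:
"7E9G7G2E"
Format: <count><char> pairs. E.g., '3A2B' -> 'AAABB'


Expanding each <count><char> pair:
  7E -> 'EEEEEEE'
  9G -> 'GGGGGGGGG'
  7G -> 'GGGGGGG'
  2E -> 'EE'

Decoded = EEEEEEEGGGGGGGGGGGGGGGGEE


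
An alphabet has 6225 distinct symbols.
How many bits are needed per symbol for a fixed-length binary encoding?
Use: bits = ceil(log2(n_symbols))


log2(6225) = 12.6039
Bracket: 2^12 = 4096 < 6225 <= 2^13 = 8192
So ceil(log2(6225)) = 13

bits = ceil(log2(6225)) = ceil(12.6039) = 13 bits


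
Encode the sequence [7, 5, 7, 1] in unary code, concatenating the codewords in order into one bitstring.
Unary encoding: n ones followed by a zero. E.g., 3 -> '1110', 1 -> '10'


Encode each number as n ones followed by a terminating 0:
  7 -> 11111110 (8 bits)
  5 -> 111110 (6 bits)
  7 -> 11111110 (8 bits)
  1 -> 10 (2 bits)
Total length = 8 + 6 + 8 + 2 = 24 bits.

Unary([7, 5, 7, 1]) = 111111101111101111111010 (24 bits)


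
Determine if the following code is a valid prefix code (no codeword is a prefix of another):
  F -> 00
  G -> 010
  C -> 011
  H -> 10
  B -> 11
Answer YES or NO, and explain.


Checking each pair (does one codeword prefix another?):
  F='00' vs G='010': no prefix
  F='00' vs C='011': no prefix
  F='00' vs H='10': no prefix
  F='00' vs B='11': no prefix
  G='010' vs F='00': no prefix
  G='010' vs C='011': no prefix
  G='010' vs H='10': no prefix
  G='010' vs B='11': no prefix
  C='011' vs F='00': no prefix
  C='011' vs G='010': no prefix
  C='011' vs H='10': no prefix
  C='011' vs B='11': no prefix
  H='10' vs F='00': no prefix
  H='10' vs G='010': no prefix
  H='10' vs C='011': no prefix
  H='10' vs B='11': no prefix
  B='11' vs F='00': no prefix
  B='11' vs G='010': no prefix
  B='11' vs C='011': no prefix
  B='11' vs H='10': no prefix
No violation found over all pairs.

YES -- this is a valid prefix code. No codeword is a prefix of any other codeword.


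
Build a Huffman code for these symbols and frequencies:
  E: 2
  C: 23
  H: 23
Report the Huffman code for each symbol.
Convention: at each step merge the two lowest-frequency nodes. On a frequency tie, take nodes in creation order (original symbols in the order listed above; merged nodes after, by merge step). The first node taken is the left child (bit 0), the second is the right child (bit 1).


Huffman tree construction:
Step 1: Merge E(2) + C(23) = 25
Step 2: Merge H(23) + (E+C)(25) = 48
Read each symbol's code off the tree from the root (left child = 0, right child = 1).

Codes:
  E: 10 (length 2)
  C: 11 (length 2)
  H: 0 (length 1)
Average code length: 73/48 = 1.5208 bits/symbol


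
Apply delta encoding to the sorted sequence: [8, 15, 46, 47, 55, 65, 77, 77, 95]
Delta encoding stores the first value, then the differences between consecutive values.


First value: 8
Deltas:
  15 - 8 = 7
  46 - 15 = 31
  47 - 46 = 1
  55 - 47 = 8
  65 - 55 = 10
  77 - 65 = 12
  77 - 77 = 0
  95 - 77 = 18


Delta encoded: [8, 7, 31, 1, 8, 10, 12, 0, 18]


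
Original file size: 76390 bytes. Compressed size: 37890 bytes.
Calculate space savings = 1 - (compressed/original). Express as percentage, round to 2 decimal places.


ratio = compressed/original = 37890/76390 = 0.496007
savings = 1 - ratio = 1 - 0.496007 = 0.503993
as a percentage: 0.503993 * 100 = 50.4%

Space savings = 1 - 37890/76390 = 50.4%


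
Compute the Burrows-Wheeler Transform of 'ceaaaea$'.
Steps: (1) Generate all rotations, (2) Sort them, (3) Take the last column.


Rotations (sorted):
  0: $ceaaaea -> last char: a
  1: a$ceaaae -> last char: e
  2: aaaea$ce -> last char: e
  3: aaea$cea -> last char: a
  4: aea$ceaa -> last char: a
  5: ceaaaea$ -> last char: $
  6: ea$ceaaa -> last char: a
  7: eaaaea$c -> last char: c


BWT = aeeaa$ac


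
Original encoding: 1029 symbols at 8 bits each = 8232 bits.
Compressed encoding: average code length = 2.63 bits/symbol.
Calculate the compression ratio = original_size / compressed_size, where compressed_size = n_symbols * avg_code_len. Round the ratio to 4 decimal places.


original_size = n_symbols * orig_bits = 1029 * 8 = 8232 bits
compressed_size = n_symbols * avg_code_len = 1029 * 2.63 = 2706.27 bits
ratio = original_size / compressed_size = 8232 / 2706.27 = 3.0418

Compression ratio = 3.0418


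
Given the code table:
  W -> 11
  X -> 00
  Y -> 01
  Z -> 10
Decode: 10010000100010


Decoding:
10 -> Z
01 -> Y
00 -> X
00 -> X
10 -> Z
00 -> X
10 -> Z


Result: ZYXXZXZ


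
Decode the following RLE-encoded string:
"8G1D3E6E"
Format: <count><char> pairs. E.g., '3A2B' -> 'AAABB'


Expanding each <count><char> pair:
  8G -> 'GGGGGGGG'
  1D -> 'D'
  3E -> 'EEE'
  6E -> 'EEEEEE'

Decoded = GGGGGGGGDEEEEEEEEE


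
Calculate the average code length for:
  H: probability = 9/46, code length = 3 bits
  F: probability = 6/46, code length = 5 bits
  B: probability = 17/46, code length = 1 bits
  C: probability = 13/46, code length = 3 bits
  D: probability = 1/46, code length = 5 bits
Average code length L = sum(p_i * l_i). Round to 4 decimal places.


Weighted contributions p_i * l_i:
  H: (9/46) * 3 = 27/46
  F: (6/46) * 5 = 30/46
  B: (17/46) * 1 = 17/46
  C: (13/46) * 3 = 39/46
  D: (1/46) * 5 = 5/46
Sum = (27 + 30 + 17 + 39 + 5)/46 = 118/46

L = 118/46 = 2.5652 bits/symbol


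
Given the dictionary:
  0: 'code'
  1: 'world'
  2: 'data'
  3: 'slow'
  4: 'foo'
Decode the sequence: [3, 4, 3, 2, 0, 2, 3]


Look up each index in the dictionary:
  3 -> 'slow'
  4 -> 'foo'
  3 -> 'slow'
  2 -> 'data'
  0 -> 'code'
  2 -> 'data'
  3 -> 'slow'

Decoded: "slow foo slow data code data slow"


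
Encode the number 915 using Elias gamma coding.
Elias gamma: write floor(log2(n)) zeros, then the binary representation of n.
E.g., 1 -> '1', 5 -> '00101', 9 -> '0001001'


num_bits = floor(log2(915)) + 1 = 10
leading_zeros = num_bits - 1 = 9
binary(915) = 1110010011

Elias gamma(915) = '000000000' + '1110010011' = 0000000001110010011 (19 bits)


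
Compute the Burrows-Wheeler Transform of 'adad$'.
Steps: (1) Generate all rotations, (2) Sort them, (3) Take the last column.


Rotations (sorted):
  0: $adad -> last char: d
  1: ad$ad -> last char: d
  2: adad$ -> last char: $
  3: d$ada -> last char: a
  4: dad$a -> last char: a


BWT = dd$aa


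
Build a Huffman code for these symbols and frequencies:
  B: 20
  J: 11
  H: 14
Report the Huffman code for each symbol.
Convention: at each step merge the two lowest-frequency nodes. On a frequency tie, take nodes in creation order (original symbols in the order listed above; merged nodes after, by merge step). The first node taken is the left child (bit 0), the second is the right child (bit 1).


Huffman tree construction:
Step 1: Merge J(11) + H(14) = 25
Step 2: Merge B(20) + (J+H)(25) = 45
Read each symbol's code off the tree from the root (left child = 0, right child = 1).

Codes:
  B: 0 (length 1)
  J: 10 (length 2)
  H: 11 (length 2)
Average code length: 70/45 = 1.5556 bits/symbol


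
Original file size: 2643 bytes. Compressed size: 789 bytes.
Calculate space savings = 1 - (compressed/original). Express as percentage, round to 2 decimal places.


ratio = compressed/original = 789/2643 = 0.298524
savings = 1 - ratio = 1 - 0.298524 = 0.701476
as a percentage: 0.701476 * 100 = 70.15%

Space savings = 1 - 789/2643 = 70.15%


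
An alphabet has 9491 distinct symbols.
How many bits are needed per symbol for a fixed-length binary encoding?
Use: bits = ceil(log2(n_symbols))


log2(9491) = 13.2123
Bracket: 2^13 = 8192 < 9491 <= 2^14 = 16384
So ceil(log2(9491)) = 14

bits = ceil(log2(9491)) = ceil(13.2123) = 14 bits


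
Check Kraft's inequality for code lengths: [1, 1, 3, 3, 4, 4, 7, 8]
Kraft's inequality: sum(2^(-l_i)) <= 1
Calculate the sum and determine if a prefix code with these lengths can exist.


Sum = 2^(-1) + 2^(-1) + 2^(-3) + 2^(-3) + 2^(-4) + 2^(-4) + 2^(-7) + 2^(-8)
    = 0.5 + 0.5 + 0.125 + 0.125 + 0.0625 + 0.0625 + 0.0078125 + 0.00390625
    = 355/256 = 1.38671875
Since 1.38671875 > 1, Kraft's inequality is NOT satisfied.
A prefix code with these lengths CANNOT exist.

Kraft sum = 1.38671875. Not satisfied.


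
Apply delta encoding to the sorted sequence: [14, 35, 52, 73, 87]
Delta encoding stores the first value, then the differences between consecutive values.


First value: 14
Deltas:
  35 - 14 = 21
  52 - 35 = 17
  73 - 52 = 21
  87 - 73 = 14


Delta encoded: [14, 21, 17, 21, 14]


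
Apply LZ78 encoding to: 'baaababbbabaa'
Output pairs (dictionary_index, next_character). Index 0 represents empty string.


LZ78 encoding steps:
Dictionary: {0: ''}
Step 1: w='' (idx 0), next='b' -> output (0, 'b'), add 'b' as idx 1
Step 2: w='' (idx 0), next='a' -> output (0, 'a'), add 'a' as idx 2
Step 3: w='a' (idx 2), next='a' -> output (2, 'a'), add 'aa' as idx 3
Step 4: w='b' (idx 1), next='a' -> output (1, 'a'), add 'ba' as idx 4
Step 5: w='b' (idx 1), next='b' -> output (1, 'b'), add 'bb' as idx 5
Step 6: w='ba' (idx 4), next='b' -> output (4, 'b'), add 'bab' as idx 6
Step 7: w='aa' (idx 3), end of input -> output (3, '')


Encoded: [(0, 'b'), (0, 'a'), (2, 'a'), (1, 'a'), (1, 'b'), (4, 'b'), (3, '')]


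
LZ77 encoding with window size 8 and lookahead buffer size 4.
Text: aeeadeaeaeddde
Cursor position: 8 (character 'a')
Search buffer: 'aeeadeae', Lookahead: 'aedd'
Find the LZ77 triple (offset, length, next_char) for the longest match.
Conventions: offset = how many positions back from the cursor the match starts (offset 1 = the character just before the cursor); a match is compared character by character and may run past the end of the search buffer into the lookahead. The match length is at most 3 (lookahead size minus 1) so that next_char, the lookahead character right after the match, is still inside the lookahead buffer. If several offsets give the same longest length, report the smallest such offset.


Try each offset into the search buffer:
  offset=1 (pos 7, char 'e'): match length 0
  offset=2 (pos 6, char 'a'): match length 2
  offset=3 (pos 5, char 'e'): match length 0
  offset=4 (pos 4, char 'd'): match length 0
  offset=5 (pos 3, char 'a'): match length 1
  offset=6 (pos 2, char 'e'): match length 0
  offset=7 (pos 1, char 'e'): match length 0
  offset=8 (pos 0, char 'a'): match length 2
Longest match has length 2, found at offsets 2, 8; take the smallest, offset 2.
next_char = character at position 8 + 2 = 10 -> 'd'

Best match: offset=2, length=2 (matching 'ae' starting at position 6)
LZ77 triple: (2, 2, 'd')


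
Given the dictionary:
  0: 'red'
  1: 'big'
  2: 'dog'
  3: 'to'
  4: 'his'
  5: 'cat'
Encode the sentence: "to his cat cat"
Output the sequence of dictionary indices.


Look up each word in the dictionary:
  'to' -> 3
  'his' -> 4
  'cat' -> 5
  'cat' -> 5

Encoded: [3, 4, 5, 5]


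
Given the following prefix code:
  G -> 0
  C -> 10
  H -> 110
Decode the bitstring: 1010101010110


Decoding step by step:
Bits 10 -> C
Bits 10 -> C
Bits 10 -> C
Bits 10 -> C
Bits 10 -> C
Bits 110 -> H


Decoded message: CCCCCH


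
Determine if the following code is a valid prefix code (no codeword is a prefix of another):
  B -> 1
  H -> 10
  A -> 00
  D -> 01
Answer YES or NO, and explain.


Checking each pair (does one codeword prefix another?):
  B='1' vs H='10': prefix -- VIOLATION

NO -- this is NOT a valid prefix code. B (1) is a prefix of H (10).


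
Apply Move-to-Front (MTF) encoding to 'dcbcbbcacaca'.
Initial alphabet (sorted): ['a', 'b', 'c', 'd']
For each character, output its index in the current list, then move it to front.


MTF encoding:
'd': index 3 in ['a', 'b', 'c', 'd'] -> ['d', 'a', 'b', 'c']
'c': index 3 in ['d', 'a', 'b', 'c'] -> ['c', 'd', 'a', 'b']
'b': index 3 in ['c', 'd', 'a', 'b'] -> ['b', 'c', 'd', 'a']
'c': index 1 in ['b', 'c', 'd', 'a'] -> ['c', 'b', 'd', 'a']
'b': index 1 in ['c', 'b', 'd', 'a'] -> ['b', 'c', 'd', 'a']
'b': index 0 in ['b', 'c', 'd', 'a'] -> ['b', 'c', 'd', 'a']
'c': index 1 in ['b', 'c', 'd', 'a'] -> ['c', 'b', 'd', 'a']
'a': index 3 in ['c', 'b', 'd', 'a'] -> ['a', 'c', 'b', 'd']
'c': index 1 in ['a', 'c', 'b', 'd'] -> ['c', 'a', 'b', 'd']
'a': index 1 in ['c', 'a', 'b', 'd'] -> ['a', 'c', 'b', 'd']
'c': index 1 in ['a', 'c', 'b', 'd'] -> ['c', 'a', 'b', 'd']
'a': index 1 in ['c', 'a', 'b', 'd'] -> ['a', 'c', 'b', 'd']


Output: [3, 3, 3, 1, 1, 0, 1, 3, 1, 1, 1, 1]


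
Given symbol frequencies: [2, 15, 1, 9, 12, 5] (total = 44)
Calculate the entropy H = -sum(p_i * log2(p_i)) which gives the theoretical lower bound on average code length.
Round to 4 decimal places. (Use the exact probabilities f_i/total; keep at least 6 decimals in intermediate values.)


Per-symbol terms -p_i * log2(p_i) with p_i = f_i/44:
  p = 2/44 = 0.045455: log2(p) = -4.459432, -p*log2(p) = 0.202701
  p = 15/44 = 0.340909: log2(p) = -1.552541, -p*log2(p) = 0.529275
  p = 1/44 = 0.022727: log2(p) = -5.459432, -p*log2(p) = 0.124078
  p = 9/44 = 0.204545: log2(p) = -2.289507, -p*log2(p) = 0.468308
  p = 12/44 = 0.272727: log2(p) = -1.874469, -p*log2(p) = 0.511219
  p = 5/44 = 0.113636: log2(p) = -3.137504, -p*log2(p) = 0.356534
H = 0.202701 + 0.529275 + 0.124078 + 0.468308 + 0.511219 + 0.356534 = 2.192115

H = 2.1921 bits/symbol


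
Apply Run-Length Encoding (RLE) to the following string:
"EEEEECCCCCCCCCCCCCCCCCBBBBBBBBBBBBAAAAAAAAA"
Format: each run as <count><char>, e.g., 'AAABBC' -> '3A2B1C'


Scanning runs left to right:
  i=0: run of 'E' x 5 -> '5E'
  i=5: run of 'C' x 17 -> '17C'
  i=22: run of 'B' x 12 -> '12B'
  i=34: run of 'A' x 9 -> '9A'

RLE = 5E17C12B9A


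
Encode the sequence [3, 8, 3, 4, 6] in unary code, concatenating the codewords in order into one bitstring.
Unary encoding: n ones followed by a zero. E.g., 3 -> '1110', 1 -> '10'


Encode each number as n ones followed by a terminating 0:
  3 -> 1110 (4 bits)
  8 -> 111111110 (9 bits)
  3 -> 1110 (4 bits)
  4 -> 11110 (5 bits)
  6 -> 1111110 (7 bits)
Total length = 4 + 9 + 4 + 5 + 7 = 29 bits.

Unary([3, 8, 3, 4, 6]) = 11101111111101110111101111110 (29 bits)


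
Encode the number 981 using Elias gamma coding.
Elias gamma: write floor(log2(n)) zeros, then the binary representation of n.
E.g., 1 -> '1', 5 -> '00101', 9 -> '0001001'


num_bits = floor(log2(981)) + 1 = 10
leading_zeros = num_bits - 1 = 9
binary(981) = 1111010101

Elias gamma(981) = '000000000' + '1111010101' = 0000000001111010101 (19 bits)


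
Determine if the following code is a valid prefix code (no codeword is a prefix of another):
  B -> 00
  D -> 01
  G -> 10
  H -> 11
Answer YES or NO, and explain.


Checking each pair (does one codeword prefix another?):
  B='00' vs D='01': no prefix
  B='00' vs G='10': no prefix
  B='00' vs H='11': no prefix
  D='01' vs B='00': no prefix
  D='01' vs G='10': no prefix
  D='01' vs H='11': no prefix
  G='10' vs B='00': no prefix
  G='10' vs D='01': no prefix
  G='10' vs H='11': no prefix
  H='11' vs B='00': no prefix
  H='11' vs D='01': no prefix
  H='11' vs G='10': no prefix
No violation found over all pairs.

YES -- this is a valid prefix code. No codeword is a prefix of any other codeword.


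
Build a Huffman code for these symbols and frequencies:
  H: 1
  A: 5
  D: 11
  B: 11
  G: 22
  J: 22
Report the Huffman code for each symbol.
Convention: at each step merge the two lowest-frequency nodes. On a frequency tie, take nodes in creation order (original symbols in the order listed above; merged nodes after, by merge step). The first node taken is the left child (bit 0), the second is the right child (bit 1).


Huffman tree construction:
Step 1: Merge H(1) + A(5) = 6
Step 2: Merge (H+A)(6) + D(11) = 17
Step 3: Merge B(11) + ((H+A)+D)(17) = 28
Step 4: Merge G(22) + J(22) = 44
Step 5: Merge (B+((H+A)+D))(28) + (G+J)(44) = 72
Read each symbol's code off the tree from the root (left child = 0, right child = 1).

Codes:
  H: 0100 (length 4)
  A: 0101 (length 4)
  D: 011 (length 3)
  B: 00 (length 2)
  G: 10 (length 2)
  J: 11 (length 2)
Average code length: 167/72 = 2.3194 bits/symbol


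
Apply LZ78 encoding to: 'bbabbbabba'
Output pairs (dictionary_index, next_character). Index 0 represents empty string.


LZ78 encoding steps:
Dictionary: {0: ''}
Step 1: w='' (idx 0), next='b' -> output (0, 'b'), add 'b' as idx 1
Step 2: w='b' (idx 1), next='a' -> output (1, 'a'), add 'ba' as idx 2
Step 3: w='b' (idx 1), next='b' -> output (1, 'b'), add 'bb' as idx 3
Step 4: w='ba' (idx 2), next='b' -> output (2, 'b'), add 'bab' as idx 4
Step 5: w='ba' (idx 2), end of input -> output (2, '')


Encoded: [(0, 'b'), (1, 'a'), (1, 'b'), (2, 'b'), (2, '')]


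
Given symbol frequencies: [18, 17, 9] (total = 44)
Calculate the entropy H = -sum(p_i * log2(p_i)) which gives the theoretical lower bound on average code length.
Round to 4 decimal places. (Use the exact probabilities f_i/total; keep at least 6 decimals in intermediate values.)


Per-symbol terms -p_i * log2(p_i) with p_i = f_i/44:
  p = 18/44 = 0.409091: log2(p) = -1.289507, -p*log2(p) = 0.527525
  p = 17/44 = 0.386364: log2(p) = -1.371969, -p*log2(p) = 0.530079
  p = 9/44 = 0.204545: log2(p) = -2.289507, -p*log2(p) = 0.468308
H = 0.527525 + 0.530079 + 0.468308 = 1.525912

H = 1.5259 bits/symbol


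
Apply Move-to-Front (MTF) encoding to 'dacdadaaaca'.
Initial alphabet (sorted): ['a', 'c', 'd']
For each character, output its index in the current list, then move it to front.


MTF encoding:
'd': index 2 in ['a', 'c', 'd'] -> ['d', 'a', 'c']
'a': index 1 in ['d', 'a', 'c'] -> ['a', 'd', 'c']
'c': index 2 in ['a', 'd', 'c'] -> ['c', 'a', 'd']
'd': index 2 in ['c', 'a', 'd'] -> ['d', 'c', 'a']
'a': index 2 in ['d', 'c', 'a'] -> ['a', 'd', 'c']
'd': index 1 in ['a', 'd', 'c'] -> ['d', 'a', 'c']
'a': index 1 in ['d', 'a', 'c'] -> ['a', 'd', 'c']
'a': index 0 in ['a', 'd', 'c'] -> ['a', 'd', 'c']
'a': index 0 in ['a', 'd', 'c'] -> ['a', 'd', 'c']
'c': index 2 in ['a', 'd', 'c'] -> ['c', 'a', 'd']
'a': index 1 in ['c', 'a', 'd'] -> ['a', 'c', 'd']


Output: [2, 1, 2, 2, 2, 1, 1, 0, 0, 2, 1]


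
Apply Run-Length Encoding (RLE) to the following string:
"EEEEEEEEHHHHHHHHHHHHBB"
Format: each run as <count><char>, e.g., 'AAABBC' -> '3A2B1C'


Scanning runs left to right:
  i=0: run of 'E' x 8 -> '8E'
  i=8: run of 'H' x 12 -> '12H'
  i=20: run of 'B' x 2 -> '2B'

RLE = 8E12H2B


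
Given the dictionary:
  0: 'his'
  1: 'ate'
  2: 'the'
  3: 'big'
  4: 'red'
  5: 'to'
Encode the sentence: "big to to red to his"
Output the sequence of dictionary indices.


Look up each word in the dictionary:
  'big' -> 3
  'to' -> 5
  'to' -> 5
  'red' -> 4
  'to' -> 5
  'his' -> 0

Encoded: [3, 5, 5, 4, 5, 0]


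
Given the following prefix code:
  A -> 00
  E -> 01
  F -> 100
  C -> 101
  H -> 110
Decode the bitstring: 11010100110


Decoding step by step:
Bits 110 -> H
Bits 101 -> C
Bits 00 -> A
Bits 110 -> H


Decoded message: HCAH


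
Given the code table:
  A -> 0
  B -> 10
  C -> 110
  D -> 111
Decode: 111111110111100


Decoding:
111 -> D
111 -> D
110 -> C
111 -> D
10 -> B
0 -> A


Result: DDCDBA


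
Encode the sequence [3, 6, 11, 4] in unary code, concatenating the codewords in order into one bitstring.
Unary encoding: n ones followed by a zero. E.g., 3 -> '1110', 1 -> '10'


Encode each number as n ones followed by a terminating 0:
  3 -> 1110 (4 bits)
  6 -> 1111110 (7 bits)
  11 -> 111111111110 (12 bits)
  4 -> 11110 (5 bits)
Total length = 4 + 7 + 12 + 5 = 28 bits.

Unary([3, 6, 11, 4]) = 1110111111011111111111011110 (28 bits)


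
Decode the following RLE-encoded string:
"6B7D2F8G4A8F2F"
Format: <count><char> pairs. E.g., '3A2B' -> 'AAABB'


Expanding each <count><char> pair:
  6B -> 'BBBBBB'
  7D -> 'DDDDDDD'
  2F -> 'FF'
  8G -> 'GGGGGGGG'
  4A -> 'AAAA'
  8F -> 'FFFFFFFF'
  2F -> 'FF'

Decoded = BBBBBBDDDDDDDFFGGGGGGGGAAAAFFFFFFFFFF


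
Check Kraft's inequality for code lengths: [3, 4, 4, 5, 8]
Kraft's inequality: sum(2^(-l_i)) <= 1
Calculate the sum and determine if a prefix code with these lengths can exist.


Sum = 2^(-3) + 2^(-4) + 2^(-4) + 2^(-5) + 2^(-8)
    = 0.125 + 0.0625 + 0.0625 + 0.03125 + 0.00390625
    = 73/256 = 0.28515625
Since 0.28515625 <= 1, Kraft's inequality IS satisfied.
A prefix code with these lengths CAN exist.

Kraft sum = 0.28515625. Satisfied.


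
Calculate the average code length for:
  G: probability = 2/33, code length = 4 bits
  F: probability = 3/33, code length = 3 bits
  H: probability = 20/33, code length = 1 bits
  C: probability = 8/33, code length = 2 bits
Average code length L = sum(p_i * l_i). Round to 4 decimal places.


Weighted contributions p_i * l_i:
  G: (2/33) * 4 = 8/33
  F: (3/33) * 3 = 9/33
  H: (20/33) * 1 = 20/33
  C: (8/33) * 2 = 16/33
Sum = (8 + 9 + 20 + 16)/33 = 53/33

L = 53/33 = 1.6061 bits/symbol


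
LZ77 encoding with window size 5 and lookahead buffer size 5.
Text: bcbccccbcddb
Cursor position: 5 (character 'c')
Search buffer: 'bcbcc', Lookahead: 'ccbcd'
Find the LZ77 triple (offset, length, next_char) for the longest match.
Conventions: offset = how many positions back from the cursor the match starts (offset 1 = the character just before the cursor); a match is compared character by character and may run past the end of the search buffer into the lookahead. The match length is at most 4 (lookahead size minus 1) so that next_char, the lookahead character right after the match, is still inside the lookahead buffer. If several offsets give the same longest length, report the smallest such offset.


Try each offset into the search buffer:
  offset=1 (pos 4, char 'c'): match length 2
  offset=2 (pos 3, char 'c'): match length 2
  offset=3 (pos 2, char 'b'): match length 0
  offset=4 (pos 1, char 'c'): match length 1
  offset=5 (pos 0, char 'b'): match length 0
Longest match has length 2, found at offsets 1, 2; take the smallest, offset 1.
next_char = character at position 5 + 2 = 7 -> 'b'

Best match: offset=1, length=2 (matching 'cc' starting at position 4)
LZ77 triple: (1, 2, 'b')


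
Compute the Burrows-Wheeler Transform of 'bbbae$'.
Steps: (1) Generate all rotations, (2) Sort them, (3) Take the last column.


Rotations (sorted):
  0: $bbbae -> last char: e
  1: ae$bbb -> last char: b
  2: bae$bb -> last char: b
  3: bbae$b -> last char: b
  4: bbbae$ -> last char: $
  5: e$bbba -> last char: a


BWT = ebbb$a


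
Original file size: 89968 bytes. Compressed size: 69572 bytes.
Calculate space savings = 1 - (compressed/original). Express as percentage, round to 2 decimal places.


ratio = compressed/original = 69572/89968 = 0.773297
savings = 1 - ratio = 1 - 0.773297 = 0.226703
as a percentage: 0.226703 * 100 = 22.67%

Space savings = 1 - 69572/89968 = 22.67%


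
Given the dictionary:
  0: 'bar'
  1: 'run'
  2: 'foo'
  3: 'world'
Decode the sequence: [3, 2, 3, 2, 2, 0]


Look up each index in the dictionary:
  3 -> 'world'
  2 -> 'foo'
  3 -> 'world'
  2 -> 'foo'
  2 -> 'foo'
  0 -> 'bar'

Decoded: "world foo world foo foo bar"


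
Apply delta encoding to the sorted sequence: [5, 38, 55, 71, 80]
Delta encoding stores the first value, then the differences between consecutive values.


First value: 5
Deltas:
  38 - 5 = 33
  55 - 38 = 17
  71 - 55 = 16
  80 - 71 = 9


Delta encoded: [5, 33, 17, 16, 9]


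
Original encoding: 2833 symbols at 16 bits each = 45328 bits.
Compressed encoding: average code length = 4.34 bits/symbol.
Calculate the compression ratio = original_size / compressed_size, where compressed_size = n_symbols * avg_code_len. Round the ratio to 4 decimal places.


original_size = n_symbols * orig_bits = 2833 * 16 = 45328 bits
compressed_size = n_symbols * avg_code_len = 2833 * 4.34 = 12295.22 bits
ratio = original_size / compressed_size = 45328 / 12295.22 = 3.6866

Compression ratio = 3.6866


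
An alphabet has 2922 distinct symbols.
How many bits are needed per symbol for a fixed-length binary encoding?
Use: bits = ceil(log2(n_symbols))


log2(2922) = 11.5127
Bracket: 2^11 = 2048 < 2922 <= 2^12 = 4096
So ceil(log2(2922)) = 12

bits = ceil(log2(2922)) = ceil(11.5127) = 12 bits


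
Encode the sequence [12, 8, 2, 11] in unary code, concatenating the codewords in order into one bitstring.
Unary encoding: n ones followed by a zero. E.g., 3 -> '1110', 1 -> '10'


Encode each number as n ones followed by a terminating 0:
  12 -> 1111111111110 (13 bits)
  8 -> 111111110 (9 bits)
  2 -> 110 (3 bits)
  11 -> 111111111110 (12 bits)
Total length = 13 + 9 + 3 + 12 = 37 bits.

Unary([12, 8, 2, 11]) = 1111111111110111111110110111111111110 (37 bits)


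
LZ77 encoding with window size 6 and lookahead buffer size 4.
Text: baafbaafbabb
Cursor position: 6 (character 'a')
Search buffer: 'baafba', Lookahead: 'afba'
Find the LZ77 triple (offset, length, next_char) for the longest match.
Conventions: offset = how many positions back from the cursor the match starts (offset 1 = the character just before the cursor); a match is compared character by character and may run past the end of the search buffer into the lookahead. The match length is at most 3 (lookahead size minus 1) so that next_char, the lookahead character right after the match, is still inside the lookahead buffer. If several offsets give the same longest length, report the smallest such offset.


Try each offset into the search buffer:
  offset=1 (pos 5, char 'a'): match length 1
  offset=2 (pos 4, char 'b'): match length 0
  offset=3 (pos 3, char 'f'): match length 0
  offset=4 (pos 2, char 'a'): match length 3
  offset=5 (pos 1, char 'a'): match length 1
  offset=6 (pos 0, char 'b'): match length 0
Longest match has length 3 at offset 4.
next_char = character at position 6 + 3 = 9 -> 'a'

Best match: offset=4, length=3 (matching 'afb' starting at position 2)
LZ77 triple: (4, 3, 'a')


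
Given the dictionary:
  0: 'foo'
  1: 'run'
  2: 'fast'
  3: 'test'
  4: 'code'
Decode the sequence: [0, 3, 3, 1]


Look up each index in the dictionary:
  0 -> 'foo'
  3 -> 'test'
  3 -> 'test'
  1 -> 'run'

Decoded: "foo test test run"


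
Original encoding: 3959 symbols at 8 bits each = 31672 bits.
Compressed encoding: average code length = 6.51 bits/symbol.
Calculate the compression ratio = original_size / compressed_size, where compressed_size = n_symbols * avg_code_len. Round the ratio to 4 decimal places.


original_size = n_symbols * orig_bits = 3959 * 8 = 31672 bits
compressed_size = n_symbols * avg_code_len = 3959 * 6.51 = 25773.09 bits
ratio = original_size / compressed_size = 31672 / 25773.09 = 1.2289

Compression ratio = 1.2289


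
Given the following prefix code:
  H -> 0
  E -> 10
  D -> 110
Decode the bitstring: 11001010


Decoding step by step:
Bits 110 -> D
Bits 0 -> H
Bits 10 -> E
Bits 10 -> E


Decoded message: DHEE


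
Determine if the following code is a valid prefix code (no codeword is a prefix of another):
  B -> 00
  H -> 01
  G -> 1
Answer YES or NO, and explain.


Checking each pair (does one codeword prefix another?):
  B='00' vs H='01': no prefix
  B='00' vs G='1': no prefix
  H='01' vs B='00': no prefix
  H='01' vs G='1': no prefix
  G='1' vs B='00': no prefix
  G='1' vs H='01': no prefix
No violation found over all pairs.

YES -- this is a valid prefix code. No codeword is a prefix of any other codeword.


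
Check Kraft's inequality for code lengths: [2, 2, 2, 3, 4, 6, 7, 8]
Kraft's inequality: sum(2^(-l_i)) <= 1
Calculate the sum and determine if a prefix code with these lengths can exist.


Sum = 2^(-2) + 2^(-2) + 2^(-2) + 2^(-3) + 2^(-4) + 2^(-6) + 2^(-7) + 2^(-8)
    = 0.25 + 0.25 + 0.25 + 0.125 + 0.0625 + 0.015625 + 0.0078125 + 0.00390625
    = 247/256 = 0.96484375
Since 0.96484375 <= 1, Kraft's inequality IS satisfied.
A prefix code with these lengths CAN exist.

Kraft sum = 0.96484375. Satisfied.


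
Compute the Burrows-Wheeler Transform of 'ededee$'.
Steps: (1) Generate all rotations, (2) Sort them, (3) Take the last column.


Rotations (sorted):
  0: $ededee -> last char: e
  1: dedee$e -> last char: e
  2: dee$ede -> last char: e
  3: e$edede -> last char: e
  4: ededee$ -> last char: $
  5: edee$ed -> last char: d
  6: ee$eded -> last char: d


BWT = eeee$dd


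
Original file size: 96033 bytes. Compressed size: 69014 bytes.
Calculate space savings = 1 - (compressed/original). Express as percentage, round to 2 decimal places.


ratio = compressed/original = 69014/96033 = 0.718649
savings = 1 - ratio = 1 - 0.718649 = 0.281351
as a percentage: 0.281351 * 100 = 28.14%

Space savings = 1 - 69014/96033 = 28.14%


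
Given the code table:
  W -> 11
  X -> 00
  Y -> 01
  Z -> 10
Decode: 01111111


Decoding:
01 -> Y
11 -> W
11 -> W
11 -> W


Result: YWWW


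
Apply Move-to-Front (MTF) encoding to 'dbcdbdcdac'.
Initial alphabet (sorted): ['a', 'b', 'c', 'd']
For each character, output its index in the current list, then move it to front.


MTF encoding:
'd': index 3 in ['a', 'b', 'c', 'd'] -> ['d', 'a', 'b', 'c']
'b': index 2 in ['d', 'a', 'b', 'c'] -> ['b', 'd', 'a', 'c']
'c': index 3 in ['b', 'd', 'a', 'c'] -> ['c', 'b', 'd', 'a']
'd': index 2 in ['c', 'b', 'd', 'a'] -> ['d', 'c', 'b', 'a']
'b': index 2 in ['d', 'c', 'b', 'a'] -> ['b', 'd', 'c', 'a']
'd': index 1 in ['b', 'd', 'c', 'a'] -> ['d', 'b', 'c', 'a']
'c': index 2 in ['d', 'b', 'c', 'a'] -> ['c', 'd', 'b', 'a']
'd': index 1 in ['c', 'd', 'b', 'a'] -> ['d', 'c', 'b', 'a']
'a': index 3 in ['d', 'c', 'b', 'a'] -> ['a', 'd', 'c', 'b']
'c': index 2 in ['a', 'd', 'c', 'b'] -> ['c', 'a', 'd', 'b']


Output: [3, 2, 3, 2, 2, 1, 2, 1, 3, 2]


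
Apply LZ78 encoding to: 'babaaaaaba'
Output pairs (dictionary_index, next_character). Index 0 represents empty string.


LZ78 encoding steps:
Dictionary: {0: ''}
Step 1: w='' (idx 0), next='b' -> output (0, 'b'), add 'b' as idx 1
Step 2: w='' (idx 0), next='a' -> output (0, 'a'), add 'a' as idx 2
Step 3: w='b' (idx 1), next='a' -> output (1, 'a'), add 'ba' as idx 3
Step 4: w='a' (idx 2), next='a' -> output (2, 'a'), add 'aa' as idx 4
Step 5: w='aa' (idx 4), next='b' -> output (4, 'b'), add 'aab' as idx 5
Step 6: w='a' (idx 2), end of input -> output (2, '')


Encoded: [(0, 'b'), (0, 'a'), (1, 'a'), (2, 'a'), (4, 'b'), (2, '')]


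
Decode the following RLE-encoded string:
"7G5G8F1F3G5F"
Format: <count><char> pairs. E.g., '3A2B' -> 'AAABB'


Expanding each <count><char> pair:
  7G -> 'GGGGGGG'
  5G -> 'GGGGG'
  8F -> 'FFFFFFFF'
  1F -> 'F'
  3G -> 'GGG'
  5F -> 'FFFFF'

Decoded = GGGGGGGGGGGGFFFFFFFFFGGGFFFFF


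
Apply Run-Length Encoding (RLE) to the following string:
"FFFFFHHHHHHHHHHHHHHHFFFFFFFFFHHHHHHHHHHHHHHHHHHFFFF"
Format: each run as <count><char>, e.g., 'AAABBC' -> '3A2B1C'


Scanning runs left to right:
  i=0: run of 'F' x 5 -> '5F'
  i=5: run of 'H' x 15 -> '15H'
  i=20: run of 'F' x 9 -> '9F'
  i=29: run of 'H' x 18 -> '18H'
  i=47: run of 'F' x 4 -> '4F'

RLE = 5F15H9F18H4F


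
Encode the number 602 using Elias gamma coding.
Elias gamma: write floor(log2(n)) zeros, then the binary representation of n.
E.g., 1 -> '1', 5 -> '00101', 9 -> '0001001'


num_bits = floor(log2(602)) + 1 = 10
leading_zeros = num_bits - 1 = 9
binary(602) = 1001011010

Elias gamma(602) = '000000000' + '1001011010' = 0000000001001011010 (19 bits)


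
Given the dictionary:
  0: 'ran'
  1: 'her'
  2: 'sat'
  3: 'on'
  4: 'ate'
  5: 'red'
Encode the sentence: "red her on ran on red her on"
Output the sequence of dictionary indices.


Look up each word in the dictionary:
  'red' -> 5
  'her' -> 1
  'on' -> 3
  'ran' -> 0
  'on' -> 3
  'red' -> 5
  'her' -> 1
  'on' -> 3

Encoded: [5, 1, 3, 0, 3, 5, 1, 3]


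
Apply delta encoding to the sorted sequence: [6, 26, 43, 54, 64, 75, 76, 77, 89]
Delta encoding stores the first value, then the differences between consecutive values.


First value: 6
Deltas:
  26 - 6 = 20
  43 - 26 = 17
  54 - 43 = 11
  64 - 54 = 10
  75 - 64 = 11
  76 - 75 = 1
  77 - 76 = 1
  89 - 77 = 12


Delta encoded: [6, 20, 17, 11, 10, 11, 1, 1, 12]


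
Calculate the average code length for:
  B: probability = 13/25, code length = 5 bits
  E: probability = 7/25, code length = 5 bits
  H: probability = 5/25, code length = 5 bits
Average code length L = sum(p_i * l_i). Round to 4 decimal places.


Weighted contributions p_i * l_i:
  B: (13/25) * 5 = 65/25
  E: (7/25) * 5 = 35/25
  H: (5/25) * 5 = 25/25
Sum = (65 + 35 + 25)/25 = 125/25

L = 125/25 = 5.0000 bits/symbol


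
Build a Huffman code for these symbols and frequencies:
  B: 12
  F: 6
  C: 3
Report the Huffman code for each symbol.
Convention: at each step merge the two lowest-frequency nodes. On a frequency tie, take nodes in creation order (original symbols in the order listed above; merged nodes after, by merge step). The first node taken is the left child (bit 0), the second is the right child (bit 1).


Huffman tree construction:
Step 1: Merge C(3) + F(6) = 9
Step 2: Merge (C+F)(9) + B(12) = 21
Read each symbol's code off the tree from the root (left child = 0, right child = 1).

Codes:
  B: 1 (length 1)
  F: 01 (length 2)
  C: 00 (length 2)
Average code length: 30/21 = 1.4286 bits/symbol
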